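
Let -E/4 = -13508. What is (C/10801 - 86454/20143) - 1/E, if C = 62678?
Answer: 2537414300151/1679349626768 ≈ 1.5110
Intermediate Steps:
E = 54032 (E = -4*(-13508) = 54032)
(C/10801 - 86454/20143) - 1/E = (62678/10801 - 86454/20143) - 1/54032 = (62678*(1/10801) - 86454*1/20143) - 1*1/54032 = (8954/1543 - 86454/20143) - 1/54032 = 46961900/31080649 - 1/54032 = 2537414300151/1679349626768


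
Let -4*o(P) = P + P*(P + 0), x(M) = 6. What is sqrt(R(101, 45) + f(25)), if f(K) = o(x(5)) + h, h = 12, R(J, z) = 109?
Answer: sqrt(442)/2 ≈ 10.512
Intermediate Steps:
o(P) = -P/4 - P**2/4 (o(P) = -(P + P*(P + 0))/4 = -(P + P*P)/4 = -(P + P**2)/4 = -P/4 - P**2/4)
f(K) = 3/2 (f(K) = -1/4*6*(1 + 6) + 12 = -1/4*6*7 + 12 = -21/2 + 12 = 3/2)
sqrt(R(101, 45) + f(25)) = sqrt(109 + 3/2) = sqrt(221/2) = sqrt(442)/2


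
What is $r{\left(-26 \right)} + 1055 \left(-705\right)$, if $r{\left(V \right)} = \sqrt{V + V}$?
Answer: $-743775 + 2 i \sqrt{13} \approx -7.4378 \cdot 10^{5} + 7.2111 i$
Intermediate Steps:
$r{\left(V \right)} = \sqrt{2} \sqrt{V}$ ($r{\left(V \right)} = \sqrt{2 V} = \sqrt{2} \sqrt{V}$)
$r{\left(-26 \right)} + 1055 \left(-705\right) = \sqrt{2} \sqrt{-26} + 1055 \left(-705\right) = \sqrt{2} i \sqrt{26} - 743775 = 2 i \sqrt{13} - 743775 = -743775 + 2 i \sqrt{13}$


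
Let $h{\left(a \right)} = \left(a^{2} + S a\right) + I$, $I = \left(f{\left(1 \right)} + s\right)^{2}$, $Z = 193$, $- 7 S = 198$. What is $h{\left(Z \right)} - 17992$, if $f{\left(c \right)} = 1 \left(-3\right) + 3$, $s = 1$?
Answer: $\frac{96592}{7} \approx 13799.0$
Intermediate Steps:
$S = - \frac{198}{7}$ ($S = \left(- \frac{1}{7}\right) 198 = - \frac{198}{7} \approx -28.286$)
$f{\left(c \right)} = 0$ ($f{\left(c \right)} = -3 + 3 = 0$)
$I = 1$ ($I = \left(0 + 1\right)^{2} = 1^{2} = 1$)
$h{\left(a \right)} = 1 + a^{2} - \frac{198 a}{7}$ ($h{\left(a \right)} = \left(a^{2} - \frac{198 a}{7}\right) + 1 = 1 + a^{2} - \frac{198 a}{7}$)
$h{\left(Z \right)} - 17992 = \left(1 + 193^{2} - \frac{38214}{7}\right) - 17992 = \left(1 + 37249 - \frac{38214}{7}\right) - 17992 = \frac{222536}{7} - 17992 = \frac{96592}{7}$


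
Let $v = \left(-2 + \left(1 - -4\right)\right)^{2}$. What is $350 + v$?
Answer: $359$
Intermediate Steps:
$v = 9$ ($v = \left(-2 + \left(1 + 4\right)\right)^{2} = \left(-2 + 5\right)^{2} = 3^{2} = 9$)
$350 + v = 350 + 9 = 359$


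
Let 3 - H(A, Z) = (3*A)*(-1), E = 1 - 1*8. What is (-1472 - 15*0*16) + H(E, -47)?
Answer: -1490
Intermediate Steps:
E = -7 (E = 1 - 8 = -7)
H(A, Z) = 3 + 3*A (H(A, Z) = 3 - 3*A*(-1) = 3 - (-3)*A = 3 + 3*A)
(-1472 - 15*0*16) + H(E, -47) = (-1472 - 15*0*16) + (3 + 3*(-7)) = (-1472 + 0*16) + (3 - 21) = (-1472 + 0) - 18 = -1472 - 18 = -1490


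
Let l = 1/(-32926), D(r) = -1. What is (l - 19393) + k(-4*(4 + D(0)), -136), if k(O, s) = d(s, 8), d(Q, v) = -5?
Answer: -638698549/32926 ≈ -19398.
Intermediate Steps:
l = -1/32926 ≈ -3.0371e-5
k(O, s) = -5
(l - 19393) + k(-4*(4 + D(0)), -136) = (-1/32926 - 19393) - 5 = -638533919/32926 - 5 = -638698549/32926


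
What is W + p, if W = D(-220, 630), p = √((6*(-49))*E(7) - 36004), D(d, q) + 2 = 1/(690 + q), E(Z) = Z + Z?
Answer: -2639/1320 + 2*I*√10030 ≈ -1.9992 + 200.3*I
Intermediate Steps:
E(Z) = 2*Z
D(d, q) = -2 + 1/(690 + q)
p = 2*I*√10030 (p = √((6*(-49))*(2*7) - 36004) = √(-294*14 - 36004) = √(-4116 - 36004) = √(-40120) = 2*I*√10030 ≈ 200.3*I)
W = -2639/1320 (W = (-1379 - 2*630)/(690 + 630) = (-1379 - 1260)/1320 = (1/1320)*(-2639) = -2639/1320 ≈ -1.9992)
W + p = -2639/1320 + 2*I*√10030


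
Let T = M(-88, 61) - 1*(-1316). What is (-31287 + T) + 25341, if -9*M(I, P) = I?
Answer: -41582/9 ≈ -4620.2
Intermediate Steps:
M(I, P) = -I/9
T = 11932/9 (T = -⅑*(-88) - 1*(-1316) = 88/9 + 1316 = 11932/9 ≈ 1325.8)
(-31287 + T) + 25341 = (-31287 + 11932/9) + 25341 = -269651/9 + 25341 = -41582/9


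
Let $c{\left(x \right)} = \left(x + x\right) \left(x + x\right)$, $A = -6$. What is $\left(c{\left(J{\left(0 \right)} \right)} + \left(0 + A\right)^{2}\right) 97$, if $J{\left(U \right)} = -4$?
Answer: $9700$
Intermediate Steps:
$c{\left(x \right)} = 4 x^{2}$ ($c{\left(x \right)} = 2 x 2 x = 4 x^{2}$)
$\left(c{\left(J{\left(0 \right)} \right)} + \left(0 + A\right)^{2}\right) 97 = \left(4 \left(-4\right)^{2} + \left(0 - 6\right)^{2}\right) 97 = \left(4 \cdot 16 + \left(-6\right)^{2}\right) 97 = \left(64 + 36\right) 97 = 100 \cdot 97 = 9700$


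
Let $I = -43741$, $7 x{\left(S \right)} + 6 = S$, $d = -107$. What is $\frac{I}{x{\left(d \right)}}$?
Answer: $\frac{306187}{113} \approx 2709.6$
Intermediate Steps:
$x{\left(S \right)} = - \frac{6}{7} + \frac{S}{7}$
$\frac{I}{x{\left(d \right)}} = - \frac{43741}{- \frac{6}{7} + \frac{1}{7} \left(-107\right)} = - \frac{43741}{- \frac{6}{7} - \frac{107}{7}} = - \frac{43741}{- \frac{113}{7}} = \left(-43741\right) \left(- \frac{7}{113}\right) = \frac{306187}{113}$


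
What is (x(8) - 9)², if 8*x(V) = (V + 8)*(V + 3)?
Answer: 169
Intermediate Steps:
x(V) = (3 + V)*(8 + V)/8 (x(V) = ((V + 8)*(V + 3))/8 = ((8 + V)*(3 + V))/8 = ((3 + V)*(8 + V))/8 = (3 + V)*(8 + V)/8)
(x(8) - 9)² = ((3 + (⅛)*8² + (11/8)*8) - 9)² = ((3 + (⅛)*64 + 11) - 9)² = ((3 + 8 + 11) - 9)² = (22 - 9)² = 13² = 169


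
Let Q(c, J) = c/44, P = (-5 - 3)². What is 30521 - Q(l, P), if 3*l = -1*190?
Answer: 2014481/66 ≈ 30522.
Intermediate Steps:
l = -190/3 (l = (-1*190)/3 = (⅓)*(-190) = -190/3 ≈ -63.333)
P = 64 (P = (-8)² = 64)
Q(c, J) = c/44 (Q(c, J) = c*(1/44) = c/44)
30521 - Q(l, P) = 30521 - (-190)/(44*3) = 30521 - 1*(-95/66) = 30521 + 95/66 = 2014481/66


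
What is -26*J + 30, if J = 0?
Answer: 30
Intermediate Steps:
-26*J + 30 = -26*0 + 30 = 0 + 30 = 30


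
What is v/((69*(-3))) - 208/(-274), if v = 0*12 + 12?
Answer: 6628/9453 ≈ 0.70115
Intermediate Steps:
v = 12 (v = 0 + 12 = 12)
v/((69*(-3))) - 208/(-274) = 12/((69*(-3))) - 208/(-274) = 12/(-207) - 208*(-1/274) = 12*(-1/207) + 104/137 = -4/69 + 104/137 = 6628/9453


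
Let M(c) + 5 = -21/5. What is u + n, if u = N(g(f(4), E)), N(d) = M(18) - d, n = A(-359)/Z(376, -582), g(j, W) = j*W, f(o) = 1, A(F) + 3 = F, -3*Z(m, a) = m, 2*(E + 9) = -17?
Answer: 10517/940 ≈ 11.188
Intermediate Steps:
E = -35/2 (E = -9 + (½)*(-17) = -9 - 17/2 = -35/2 ≈ -17.500)
Z(m, a) = -m/3
A(F) = -3 + F
M(c) = -46/5 (M(c) = -5 - 21/5 = -46/5)
g(j, W) = W*j
n = 543/188 (n = (-3 - 359)/((-⅓*376)) = -362/(-376/3) = -362*(-3/376) = 543/188 ≈ 2.8883)
N(d) = -46/5 - d
u = 83/10 (u = -46/5 - (-35)/2 = -46/5 - 1*(-35/2) = -46/5 + 35/2 = 83/10 ≈ 8.3000)
u + n = 83/10 + 543/188 = 10517/940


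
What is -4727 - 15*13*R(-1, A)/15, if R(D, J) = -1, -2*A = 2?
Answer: -4714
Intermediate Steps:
A = -1 (A = -½*2 = -1)
-4727 - 15*13*R(-1, A)/15 = -4727 - 15*13*(-1/15) = -4727 - 195*(-1*1/15) = -4727 - 195*(-1)/15 = -4727 - 1*(-13) = -4727 + 13 = -4714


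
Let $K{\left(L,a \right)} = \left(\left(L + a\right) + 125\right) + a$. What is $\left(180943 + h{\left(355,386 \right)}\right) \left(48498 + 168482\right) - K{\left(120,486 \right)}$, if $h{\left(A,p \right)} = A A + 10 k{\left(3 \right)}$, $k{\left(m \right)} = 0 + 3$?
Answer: $66612424823$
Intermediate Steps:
$k{\left(m \right)} = 3$
$h{\left(A,p \right)} = 30 + A^{2}$ ($h{\left(A,p \right)} = A A + 10 \cdot 3 = A^{2} + 30 = 30 + A^{2}$)
$K{\left(L,a \right)} = 125 + L + 2 a$ ($K{\left(L,a \right)} = \left(125 + L + a\right) + a = 125 + L + 2 a$)
$\left(180943 + h{\left(355,386 \right)}\right) \left(48498 + 168482\right) - K{\left(120,486 \right)} = \left(180943 + \left(30 + 355^{2}\right)\right) \left(48498 + 168482\right) - \left(125 + 120 + 2 \cdot 486\right) = \left(180943 + \left(30 + 126025\right)\right) 216980 - \left(125 + 120 + 972\right) = \left(180943 + 126055\right) 216980 - 1217 = 306998 \cdot 216980 - 1217 = 66612426040 - 1217 = 66612424823$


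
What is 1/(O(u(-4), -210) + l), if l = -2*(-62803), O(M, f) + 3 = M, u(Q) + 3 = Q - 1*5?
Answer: 1/125591 ≈ 7.9624e-6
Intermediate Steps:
u(Q) = -8 + Q (u(Q) = -3 + (Q - 1*5) = -3 + (Q - 5) = -3 + (-5 + Q) = -8 + Q)
O(M, f) = -3 + M
l = 125606
1/(O(u(-4), -210) + l) = 1/((-3 + (-8 - 4)) + 125606) = 1/((-3 - 12) + 125606) = 1/(-15 + 125606) = 1/125591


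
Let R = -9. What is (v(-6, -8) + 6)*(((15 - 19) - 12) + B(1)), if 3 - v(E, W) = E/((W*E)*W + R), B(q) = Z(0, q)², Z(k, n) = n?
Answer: -17655/131 ≈ -134.77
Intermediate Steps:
B(q) = q²
v(E, W) = 3 - E/(-9 + E*W²) (v(E, W) = 3 - E/((W*E)*W - 9) = 3 - E/((E*W)*W - 9) = 3 - E/(E*W² - 9) = 3 - E/(-9 + E*W²))
(v(-6, -8) + 6)*(((15 - 19) - 12) + B(1)) = ((-27 - 1*(-6) + 3*(-6)*(-8)²)/(-9 - 6*(-8)²) + 6)*(((15 - 19) - 12) + 1²) = ((-27 + 6 + 3*(-6)*64)/(-9 - 6*64) + 6)*((-4 - 12) + 1) = ((-27 + 6 - 1152)/(-9 - 384) + 6)*(-16 + 1) = (-1173/(-393) + 6)*(-15) = (-1/393*(-1173) + 6)*(-15) = (391/131 + 6)*(-15) = (1177/131)*(-15) = -17655/131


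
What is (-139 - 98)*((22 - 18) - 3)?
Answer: -237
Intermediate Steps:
(-139 - 98)*((22 - 18) - 3) = -237*(4 - 3) = -237*1 = -237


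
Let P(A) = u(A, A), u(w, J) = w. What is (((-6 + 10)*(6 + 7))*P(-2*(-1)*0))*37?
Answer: 0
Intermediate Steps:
P(A) = A
(((-6 + 10)*(6 + 7))*P(-2*(-1)*0))*37 = (((-6 + 10)*(6 + 7))*(-2*(-1)*0))*37 = ((4*13)*(2*0))*37 = (52*0)*37 = 0*37 = 0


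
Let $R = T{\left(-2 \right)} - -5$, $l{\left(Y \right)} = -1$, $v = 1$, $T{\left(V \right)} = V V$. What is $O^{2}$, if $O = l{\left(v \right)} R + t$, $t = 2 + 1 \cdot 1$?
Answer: $36$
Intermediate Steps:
$T{\left(V \right)} = V^{2}$
$t = 3$ ($t = 2 + 1 = 3$)
$R = 9$ ($R = \left(-2\right)^{2} - -5 = 4 + 5 = 9$)
$O = -6$ ($O = \left(-1\right) 9 + 3 = -9 + 3 = -6$)
$O^{2} = \left(-6\right)^{2} = 36$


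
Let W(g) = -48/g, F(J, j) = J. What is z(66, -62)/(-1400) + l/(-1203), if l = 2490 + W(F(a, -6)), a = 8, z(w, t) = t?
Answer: -567169/280700 ≈ -2.0206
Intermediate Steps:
l = 2484 (l = 2490 - 48/8 = 2490 - 48*1/8 = 2490 - 6 = 2484)
z(66, -62)/(-1400) + l/(-1203) = -62/(-1400) + 2484/(-1203) = -62*(-1/1400) + 2484*(-1/1203) = 31/700 - 828/401 = -567169/280700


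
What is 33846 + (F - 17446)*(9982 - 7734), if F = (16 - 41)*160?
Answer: -48176762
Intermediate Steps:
F = -4000 (F = -25*160 = -4000)
33846 + (F - 17446)*(9982 - 7734) = 33846 + (-4000 - 17446)*(9982 - 7734) = 33846 - 21446*2248 = 33846 - 48210608 = -48176762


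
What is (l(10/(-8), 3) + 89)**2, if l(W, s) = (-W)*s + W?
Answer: 33489/4 ≈ 8372.3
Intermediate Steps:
l(W, s) = W - W*s (l(W, s) = -W*s + W = W - W*s)
(l(10/(-8), 3) + 89)**2 = ((10/(-8))*(1 - 1*3) + 89)**2 = ((10*(-1/8))*(1 - 3) + 89)**2 = (-5/4*(-2) + 89)**2 = (5/2 + 89)**2 = (183/2)**2 = 33489/4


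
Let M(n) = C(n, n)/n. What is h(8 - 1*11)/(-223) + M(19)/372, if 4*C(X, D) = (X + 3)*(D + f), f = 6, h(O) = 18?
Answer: -193123/3152328 ≈ -0.061264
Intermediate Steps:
C(X, D) = (3 + X)*(6 + D)/4 (C(X, D) = ((X + 3)*(D + 6))/4 = ((3 + X)*(6 + D))/4 = (3 + X)*(6 + D)/4)
M(n) = (9/2 + n²/4 + 9*n/4)/n (M(n) = (9/2 + 3*n/2 + 3*n/4 + n*n/4)/n = (9/2 + 3*n/2 + 3*n/4 + n²/4)/n = (9/2 + n²/4 + 9*n/4)/n)
h(8 - 1*11)/(-223) + M(19)/372 = 18/(-223) + ((¼)*(18 + 19² + 9*19)/19)/372 = 18*(-1/223) + ((¼)*(1/19)*(18 + 361 + 171))*(1/372) = -18/223 + ((¼)*(1/19)*550)*(1/372) = -18/223 + (275/38)*(1/372) = -18/223 + 275/14136 = -193123/3152328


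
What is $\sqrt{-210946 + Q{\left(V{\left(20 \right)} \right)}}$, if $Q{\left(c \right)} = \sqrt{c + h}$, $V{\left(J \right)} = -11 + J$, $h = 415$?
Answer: $\sqrt{-210946 + 2 \sqrt{106}} \approx 459.27 i$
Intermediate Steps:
$Q{\left(c \right)} = \sqrt{415 + c}$ ($Q{\left(c \right)} = \sqrt{c + 415} = \sqrt{415 + c}$)
$\sqrt{-210946 + Q{\left(V{\left(20 \right)} \right)}} = \sqrt{-210946 + \sqrt{415 + \left(-11 + 20\right)}} = \sqrt{-210946 + \sqrt{415 + 9}} = \sqrt{-210946 + \sqrt{424}} = \sqrt{-210946 + 2 \sqrt{106}}$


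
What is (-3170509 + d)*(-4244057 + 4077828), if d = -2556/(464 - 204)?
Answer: 34257091356796/65 ≈ 5.2703e+11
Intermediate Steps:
d = -639/65 (d = -2556/260 = -2556*1/260 = -639/65 ≈ -9.8308)
(-3170509 + d)*(-4244057 + 4077828) = (-3170509 - 639/65)*(-4244057 + 4077828) = -206083724/65*(-166229) = 34257091356796/65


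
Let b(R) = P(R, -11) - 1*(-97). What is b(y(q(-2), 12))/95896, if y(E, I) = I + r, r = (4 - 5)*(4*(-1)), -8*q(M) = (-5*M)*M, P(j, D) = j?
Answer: 113/95896 ≈ 0.0011784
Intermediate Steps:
q(M) = 5*M²/8 (q(M) = -(-5*M)*M/8 = -(-5)*M²/8 = 5*M²/8)
r = 4 (r = -1*(-4) = 4)
y(E, I) = 4 + I (y(E, I) = I + 4 = 4 + I)
b(R) = 97 + R (b(R) = R - 1*(-97) = R + 97 = 97 + R)
b(y(q(-2), 12))/95896 = (97 + (4 + 12))/95896 = (97 + 16)*(1/95896) = 113*(1/95896) = 113/95896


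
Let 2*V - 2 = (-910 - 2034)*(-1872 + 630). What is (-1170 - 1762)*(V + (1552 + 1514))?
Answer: -5369345212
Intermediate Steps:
V = 1828225 (V = 1 + ((-910 - 2034)*(-1872 + 630))/2 = 1 + (-2944*(-1242))/2 = 1 + (½)*3656448 = 1 + 1828224 = 1828225)
(-1170 - 1762)*(V + (1552 + 1514)) = (-1170 - 1762)*(1828225 + (1552 + 1514)) = -2932*(1828225 + 3066) = -2932*1831291 = -5369345212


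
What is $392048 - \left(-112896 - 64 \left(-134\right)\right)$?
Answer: $496368$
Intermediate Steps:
$392048 - \left(-112896 - 64 \left(-134\right)\right) = 392048 - \left(-112896 - -8576\right) = 392048 - \left(-112896 + 8576\right) = 392048 - -104320 = 392048 + 104320 = 496368$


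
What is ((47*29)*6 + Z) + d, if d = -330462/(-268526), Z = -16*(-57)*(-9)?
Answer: -3862659/134263 ≈ -28.769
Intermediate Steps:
Z = -8208 (Z = 912*(-9) = -8208)
d = 165231/134263 (d = -330462*(-1/268526) = 165231/134263 ≈ 1.2307)
((47*29)*6 + Z) + d = ((47*29)*6 - 8208) + 165231/134263 = (1363*6 - 8208) + 165231/134263 = (8178 - 8208) + 165231/134263 = -30 + 165231/134263 = -3862659/134263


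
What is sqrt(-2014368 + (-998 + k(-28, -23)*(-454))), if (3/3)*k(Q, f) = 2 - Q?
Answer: I*sqrt(2028986) ≈ 1424.4*I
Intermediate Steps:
k(Q, f) = 2 - Q
sqrt(-2014368 + (-998 + k(-28, -23)*(-454))) = sqrt(-2014368 + (-998 + (2 - 1*(-28))*(-454))) = sqrt(-2014368 + (-998 + (2 + 28)*(-454))) = sqrt(-2014368 + (-998 + 30*(-454))) = sqrt(-2014368 + (-998 - 13620)) = sqrt(-2014368 - 14618) = sqrt(-2028986) = I*sqrt(2028986)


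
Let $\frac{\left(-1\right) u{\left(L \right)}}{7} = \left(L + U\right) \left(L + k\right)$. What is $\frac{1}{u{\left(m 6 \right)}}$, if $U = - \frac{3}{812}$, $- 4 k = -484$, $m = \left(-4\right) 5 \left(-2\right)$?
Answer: $- \frac{116}{70350597} \approx -1.6489 \cdot 10^{-6}$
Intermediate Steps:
$m = 40$ ($m = \left(-20\right) \left(-2\right) = 40$)
$k = 121$ ($k = \left(- \frac{1}{4}\right) \left(-484\right) = 121$)
$U = - \frac{3}{812}$ ($U = \left(-3\right) \frac{1}{812} = - \frac{3}{812} \approx -0.0036946$)
$u{\left(L \right)} = - 7 \left(121 + L\right) \left(- \frac{3}{812} + L\right)$ ($u{\left(L \right)} = - 7 \left(L - \frac{3}{812}\right) \left(L + 121\right) = - 7 \left(- \frac{3}{812} + L\right) \left(121 + L\right) = - 7 \left(121 + L\right) \left(- \frac{3}{812} + L\right)$)
$\frac{1}{u{\left(m 6 \right)}} = \frac{1}{\frac{363}{116} - 7 \left(40 \cdot 6\right)^{2} - \frac{98249 \cdot 40 \cdot 6}{116}} = \frac{1}{\frac{363}{116} - 7 \cdot 240^{2} - \frac{5894940}{29}} = \frac{1}{\frac{363}{116} - 403200 - \frac{5894940}{29}} = \frac{1}{- \frac{70350597}{116}} = - \frac{116}{70350597}$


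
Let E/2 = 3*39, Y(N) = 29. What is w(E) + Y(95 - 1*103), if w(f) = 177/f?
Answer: 2321/78 ≈ 29.756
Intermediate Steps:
E = 234 (E = 2*(3*39) = 2*117 = 234)
w(E) + Y(95 - 1*103) = 177/234 + 29 = 177*(1/234) + 29 = 59/78 + 29 = 2321/78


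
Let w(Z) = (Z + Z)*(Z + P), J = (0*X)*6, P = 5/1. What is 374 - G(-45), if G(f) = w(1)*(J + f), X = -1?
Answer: 914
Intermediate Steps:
P = 5 (P = 5*1 = 5)
J = 0 (J = (0*(-1))*6 = 0*6 = 0)
w(Z) = 2*Z*(5 + Z) (w(Z) = (Z + Z)*(Z + 5) = (2*Z)*(5 + Z) = 2*Z*(5 + Z))
G(f) = 12*f (G(f) = (2*1*(5 + 1))*(0 + f) = (2*1*6)*f = 12*f)
374 - G(-45) = 374 - 12*(-45) = 374 - 1*(-540) = 374 + 540 = 914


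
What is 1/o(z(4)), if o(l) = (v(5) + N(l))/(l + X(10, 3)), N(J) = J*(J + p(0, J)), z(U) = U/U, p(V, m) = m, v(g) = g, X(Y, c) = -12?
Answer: -11/7 ≈ -1.5714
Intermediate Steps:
z(U) = 1
N(J) = 2*J² (N(J) = J*(J + J) = J*(2*J) = 2*J²)
o(l) = (5 + 2*l²)/(-12 + l) (o(l) = (5 + 2*l²)/(l - 12) = (5 + 2*l²)/(-12 + l))
1/o(z(4)) = 1/((5 + 2*1²)/(-12 + 1)) = 1/((5 + 2*1)/(-11)) = 1/(-(5 + 2)/11) = 1/(-1/11*7) = 1/(-7/11) = -11/7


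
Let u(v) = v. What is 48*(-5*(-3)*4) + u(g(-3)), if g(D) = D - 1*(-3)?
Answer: 2880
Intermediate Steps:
g(D) = 3 + D (g(D) = D + 3 = 3 + D)
48*(-5*(-3)*4) + u(g(-3)) = 48*(-5*(-3)*4) + (3 - 3) = 48*(15*4) + 0 = 48*60 + 0 = 2880 + 0 = 2880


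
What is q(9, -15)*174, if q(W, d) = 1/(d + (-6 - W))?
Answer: -29/5 ≈ -5.8000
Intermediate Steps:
q(W, d) = 1/(-6 + d - W)
q(9, -15)*174 = 174/(-6 - 15 - 1*9) = 174/(-6 - 15 - 9) = 174/(-30) = -1/30*174 = -29/5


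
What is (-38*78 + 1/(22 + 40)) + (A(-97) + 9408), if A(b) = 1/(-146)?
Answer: 14582793/2263 ≈ 6444.0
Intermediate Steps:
A(b) = -1/146
(-38*78 + 1/(22 + 40)) + (A(-97) + 9408) = (-38*78 + 1/(22 + 40)) + (-1/146 + 9408) = (-2964 + 1/62) + 1373567/146 = -183767/62 + 1373567/146 = 14582793/2263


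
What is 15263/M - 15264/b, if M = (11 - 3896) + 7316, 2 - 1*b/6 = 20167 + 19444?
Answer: 204426877/45299493 ≈ 4.5128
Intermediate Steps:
b = -237654 (b = 12 - 6*(20167 + 19444) = 12 - 6*39611 = 12 - 237666 = -237654)
M = 3431 (M = -3885 + 7316 = 3431)
15263/M - 15264/b = 15263/3431 - 15264/(-237654) = 15263*(1/3431) - 15264*(-1/237654) = 15263/3431 + 848/13203 = 204426877/45299493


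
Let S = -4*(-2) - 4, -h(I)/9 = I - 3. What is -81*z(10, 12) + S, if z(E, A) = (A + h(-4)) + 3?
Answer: -6314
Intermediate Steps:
h(I) = 27 - 9*I (h(I) = -9*(I - 3) = -9*(-3 + I) = 27 - 9*I)
z(E, A) = 66 + A (z(E, A) = (A + (27 - 9*(-4))) + 3 = (A + (27 + 36)) + 3 = (A + 63) + 3 = (63 + A) + 3 = 66 + A)
S = 4 (S = 8 - 4 = 4)
-81*z(10, 12) + S = -81*(66 + 12) + 4 = -81*78 + 4 = -6318 + 4 = -6314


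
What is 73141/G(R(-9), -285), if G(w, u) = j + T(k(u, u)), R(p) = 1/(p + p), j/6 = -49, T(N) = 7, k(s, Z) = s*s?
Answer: -73141/287 ≈ -254.85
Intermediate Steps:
k(s, Z) = s**2
j = -294 (j = 6*(-49) = -294)
R(p) = 1/(2*p)
G(w, u) = -287 (G(w, u) = -294 + 7 = -287)
73141/G(R(-9), -285) = 73141/(-287) = 73141*(-1/287) = -73141/287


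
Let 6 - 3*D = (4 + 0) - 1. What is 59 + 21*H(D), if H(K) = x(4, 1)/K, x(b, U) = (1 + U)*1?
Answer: 101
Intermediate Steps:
x(b, U) = 1 + U
D = 1 (D = 2 - ((4 + 0) - 1)/3 = 2 - (4 - 1)/3 = 2 - ⅓*3 = 2 - 1 = 1)
H(K) = 2/K (H(K) = (1 + 1)/K = 2/K)
59 + 21*H(D) = 59 + 21*(2/1) = 59 + 21*(2*1) = 59 + 21*2 = 59 + 42 = 101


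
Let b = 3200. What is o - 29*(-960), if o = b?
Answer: 31040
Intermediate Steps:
o = 3200
o - 29*(-960) = 3200 - 29*(-960) = 3200 + 27840 = 31040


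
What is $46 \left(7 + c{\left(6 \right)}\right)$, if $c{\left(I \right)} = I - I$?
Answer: $322$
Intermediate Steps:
$c{\left(I \right)} = 0$
$46 \left(7 + c{\left(6 \right)}\right) = 46 \left(7 + 0\right) = 46 \cdot 7 = 322$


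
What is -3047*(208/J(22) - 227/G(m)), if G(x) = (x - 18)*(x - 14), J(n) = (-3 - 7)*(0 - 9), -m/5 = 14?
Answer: -70039727/10080 ≈ -6948.4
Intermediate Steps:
m = -70 (m = -5*14 = -70)
J(n) = 90 (J(n) = -10*(-9) = 90)
G(x) = (-18 + x)*(-14 + x)
-3047*(208/J(22) - 227/G(m)) = -3047*(208/90 - 227/(252 + (-70)**2 - 32*(-70))) = -3047*(208*(1/90) - 227/(252 + 4900 + 2240)) = -3047*(104/45 - 227/7392) = -3047*252851/110880 = -70039727/10080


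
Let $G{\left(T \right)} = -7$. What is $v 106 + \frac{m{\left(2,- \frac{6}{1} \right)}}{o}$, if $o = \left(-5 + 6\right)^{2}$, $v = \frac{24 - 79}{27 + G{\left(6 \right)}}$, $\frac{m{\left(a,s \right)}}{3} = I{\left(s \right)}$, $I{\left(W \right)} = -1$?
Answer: $- \frac{589}{2} \approx -294.5$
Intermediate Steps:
$m{\left(a,s \right)} = -3$ ($m{\left(a,s \right)} = 3 \left(-1\right) = -3$)
$v = - \frac{11}{4}$ ($v = \frac{24 - 79}{27 - 7} = - \frac{55}{20} = \left(-55\right) \frac{1}{20} = - \frac{11}{4} \approx -2.75$)
$o = 1$ ($o = 1^{2} = 1$)
$v 106 + \frac{m{\left(2,- \frac{6}{1} \right)}}{o} = \left(- \frac{11}{4}\right) 106 - \frac{3}{1} = - \frac{583}{2} - 3 = - \frac{589}{2}$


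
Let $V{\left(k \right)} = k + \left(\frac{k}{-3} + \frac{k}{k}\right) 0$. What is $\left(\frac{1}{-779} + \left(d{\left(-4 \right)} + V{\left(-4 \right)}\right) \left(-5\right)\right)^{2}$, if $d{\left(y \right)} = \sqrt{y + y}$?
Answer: $\frac{121337041}{606841} - \frac{311580 i \sqrt{2}}{779} \approx 199.95 - 565.65 i$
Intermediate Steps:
$d{\left(y \right)} = \sqrt{2} \sqrt{y}$ ($d{\left(y \right)} = \sqrt{2 y} = \sqrt{2} \sqrt{y}$)
$V{\left(k \right)} = k$ ($V{\left(k \right)} = k + \left(k \left(- \frac{1}{3}\right) + 1\right) 0 = k + \left(- \frac{k}{3} + 1\right) 0 = k + \left(1 - \frac{k}{3}\right) 0 = k + 0 = k$)
$\left(\frac{1}{-779} + \left(d{\left(-4 \right)} + V{\left(-4 \right)}\right) \left(-5\right)\right)^{2} = \left(\frac{1}{-779} + \left(\sqrt{2} \sqrt{-4} - 4\right) \left(-5\right)\right)^{2} = \left(- \frac{1}{779} + \left(\sqrt{2} \cdot 2 i - 4\right) \left(-5\right)\right)^{2} = \left(- \frac{1}{779} + \left(2 i \sqrt{2} - 4\right) \left(-5\right)\right)^{2} = \left(- \frac{1}{779} + \left(-4 + 2 i \sqrt{2}\right) \left(-5\right)\right)^{2} = \left(- \frac{1}{779} + \left(20 - 10 i \sqrt{2}\right)\right)^{2} = \left(\frac{15579}{779} - 10 i \sqrt{2}\right)^{2}$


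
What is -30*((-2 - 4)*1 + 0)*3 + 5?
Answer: 545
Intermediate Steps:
-30*((-2 - 4)*1 + 0)*3 + 5 = -30*(-6*1 + 0)*3 + 5 = -30*(-6 + 0)*3 + 5 = -(-180)*3 + 5 = -30*(-18) + 5 = 540 + 5 = 545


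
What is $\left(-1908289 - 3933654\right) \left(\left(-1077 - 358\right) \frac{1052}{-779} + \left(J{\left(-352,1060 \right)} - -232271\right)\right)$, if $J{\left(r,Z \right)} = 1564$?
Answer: $- \frac{26170064427955}{19} \approx -1.3774 \cdot 10^{12}$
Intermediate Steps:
$\left(-1908289 - 3933654\right) \left(\left(-1077 - 358\right) \frac{1052}{-779} + \left(J{\left(-352,1060 \right)} - -232271\right)\right) = \left(-1908289 - 3933654\right) \left(\left(-1077 - 358\right) \frac{1052}{-779} + \left(1564 - -232271\right)\right) = - 5841943 \left(- 1435 \cdot 1052 \left(- \frac{1}{779}\right) + \left(1564 + 232271\right)\right) = - 5841943 \left(\left(-1435\right) \left(- \frac{1052}{779}\right) + 233835\right) = - 5841943 \left(\frac{36820}{19} + 233835\right) = \left(-5841943\right) \frac{4479685}{19} = - \frac{26170064427955}{19}$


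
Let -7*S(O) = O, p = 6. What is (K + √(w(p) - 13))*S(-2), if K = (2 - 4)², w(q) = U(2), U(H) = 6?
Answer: 8/7 + 2*I*√7/7 ≈ 1.1429 + 0.75593*I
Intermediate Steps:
S(O) = -O/7
w(q) = 6
K = 4 (K = (-2)² = 4)
(K + √(w(p) - 13))*S(-2) = (4 + √(6 - 13))*(-⅐*(-2)) = (4 + √(-7))*(2/7) = (4 + I*√7)*(2/7) = 8/7 + 2*I*√7/7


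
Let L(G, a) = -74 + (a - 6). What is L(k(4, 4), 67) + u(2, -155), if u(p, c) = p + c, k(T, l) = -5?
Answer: -166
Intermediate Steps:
L(G, a) = -80 + a (L(G, a) = -74 + (-6 + a) = -80 + a)
u(p, c) = c + p
L(k(4, 4), 67) + u(2, -155) = (-80 + 67) + (-155 + 2) = -13 - 153 = -166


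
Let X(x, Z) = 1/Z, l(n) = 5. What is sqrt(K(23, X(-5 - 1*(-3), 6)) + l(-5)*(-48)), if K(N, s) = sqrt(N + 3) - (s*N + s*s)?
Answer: sqrt(-8779 + 36*sqrt(26))/6 ≈ 15.452*I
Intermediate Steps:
K(N, s) = sqrt(3 + N) - s**2 - N*s (K(N, s) = sqrt(3 + N) - (N*s + s**2) = sqrt(3 + N) - (s**2 + N*s) = sqrt(3 + N) + (-s**2 - N*s) = sqrt(3 + N) - s**2 - N*s)
sqrt(K(23, X(-5 - 1*(-3), 6)) + l(-5)*(-48)) = sqrt((sqrt(3 + 23) - (1/6)**2 - 1*23/6) + 5*(-48)) = sqrt((sqrt(26) - (1/6)**2 - 1*23*1/6) - 240) = sqrt((sqrt(26) - 1*1/36 - 23/6) - 240) = sqrt((sqrt(26) - 1/36 - 23/6) - 240) = sqrt((-139/36 + sqrt(26)) - 240) = sqrt(-8779/36 + sqrt(26))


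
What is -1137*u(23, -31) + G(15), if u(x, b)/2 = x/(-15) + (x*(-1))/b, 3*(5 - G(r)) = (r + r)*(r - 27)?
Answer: 298319/155 ≈ 1924.6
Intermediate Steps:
G(r) = 5 - 2*r*(-27 + r)/3 (G(r) = 5 - (r + r)*(r - 27)/3 = 5 - 2*r*(-27 + r)/3)
u(x, b) = -2*x/15 - 2*x/b (u(x, b) = 2*(x/(-15) + (x*(-1))/b) = 2*(x*(-1/15) + (-x)/b) = 2*(-x/15 - x/b) = -2*x/15 - 2*x/b)
-1137*u(23, -31) + G(15) = -(-758)*23*(15 - 31)/(5*(-31)) + (5 + 18*15 - ⅔*15²) = -(-758)*23*(-1)*(-16)/(5*31) + (5 + 270 - ⅔*225) = -1137*(-736/465) + (5 + 270 - 150) = 278944/155 + 125 = 298319/155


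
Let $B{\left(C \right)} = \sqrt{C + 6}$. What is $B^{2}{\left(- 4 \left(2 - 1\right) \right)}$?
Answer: $2$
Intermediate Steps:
$B{\left(C \right)} = \sqrt{6 + C}$
$B^{2}{\left(- 4 \left(2 - 1\right) \right)} = \left(\sqrt{6 - 4 \left(2 - 1\right)}\right)^{2} = \left(\sqrt{6 - 4}\right)^{2} = \left(\sqrt{2}\right)^{2} = 2$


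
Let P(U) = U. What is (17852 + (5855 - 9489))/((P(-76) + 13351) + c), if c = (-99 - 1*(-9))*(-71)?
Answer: 14218/19665 ≈ 0.72301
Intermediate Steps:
c = 6390 (c = (-99 + 9)*(-71) = -90*(-71) = 6390)
(17852 + (5855 - 9489))/((P(-76) + 13351) + c) = (17852 + (5855 - 9489))/((-76 + 13351) + 6390) = (17852 - 3634)/(13275 + 6390) = 14218/19665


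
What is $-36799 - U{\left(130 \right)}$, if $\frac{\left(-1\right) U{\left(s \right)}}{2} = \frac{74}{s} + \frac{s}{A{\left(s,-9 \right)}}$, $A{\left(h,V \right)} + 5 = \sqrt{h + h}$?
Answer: $- \frac{112400567}{3055} + \frac{104 \sqrt{65}}{47} \approx -36775.0$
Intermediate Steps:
$A{\left(h,V \right)} = -5 + \sqrt{2} \sqrt{h}$ ($A{\left(h,V \right)} = -5 + \sqrt{h + h} = -5 + \sqrt{2 h} = -5 + \sqrt{2} \sqrt{h}$)
$U{\left(s \right)} = - \frac{148}{s} - \frac{2 s}{-5 + \sqrt{2} \sqrt{s}}$ ($U{\left(s \right)} = - 2 \left(\frac{74}{s} + \frac{s}{-5 + \sqrt{2} \sqrt{s}}\right) = - \frac{148}{s} - \frac{2 s}{-5 + \sqrt{2} \sqrt{s}}$)
$-36799 - U{\left(130 \right)} = -36799 - \frac{2 \left(370 - 130^{2} - 74 \sqrt{2} \sqrt{130}\right)}{130 \left(-5 + \sqrt{2} \sqrt{130}\right)} = -36799 - 2 \cdot \frac{1}{130} \frac{1}{-5 + 2 \sqrt{65}} \left(370 - 16900 - 148 \sqrt{65}\right) = -36799 - 2 \cdot \frac{1}{130} \frac{1}{-5 + 2 \sqrt{65}} \left(-16530 - 148 \sqrt{65}\right) = -36799 - \frac{-16530 - 148 \sqrt{65}}{65 \left(-5 + 2 \sqrt{65}\right)}$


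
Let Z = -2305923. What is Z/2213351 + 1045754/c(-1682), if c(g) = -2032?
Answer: -1159653148595/2248764616 ≈ -515.68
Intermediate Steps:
Z/2213351 + 1045754/c(-1682) = -2305923/2213351 + 1045754/(-2032) = -2305923*1/2213351 + 1045754*(-1/2032) = -2305923/2213351 - 522877/1016 = -1159653148595/2248764616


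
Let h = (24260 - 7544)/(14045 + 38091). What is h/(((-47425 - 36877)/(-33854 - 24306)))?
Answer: 8680380/39242581 ≈ 0.22120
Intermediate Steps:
h = 597/1862 (h = 16716/52136 = 16716*(1/52136) = 597/1862 ≈ 0.32062)
h/(((-47425 - 36877)/(-33854 - 24306))) = 597/(1862*(((-47425 - 36877)/(-33854 - 24306)))) = 597/(1862*((-84302/(-58160)))) = 597/(1862*((-84302*(-1/58160)))) = 597/(1862*(42151/29080)) = (597/1862)*(29080/42151) = 8680380/39242581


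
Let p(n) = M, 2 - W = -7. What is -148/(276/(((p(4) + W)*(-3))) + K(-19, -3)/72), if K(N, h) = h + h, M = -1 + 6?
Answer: 12432/559 ≈ 22.240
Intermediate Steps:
M = 5
W = 9 (W = 2 - 1*(-7) = 2 + 7 = 9)
K(N, h) = 2*h
p(n) = 5
-148/(276/(((p(4) + W)*(-3))) + K(-19, -3)/72) = -148/(276/(((5 + 9)*(-3))) + (2*(-3))/72) = -148/(276/((14*(-3))) - 6*1/72) = -148/(276/(-42) - 1/12) = -148/(276*(-1/42) - 1/12) = -148/(-46/7 - 1/12) = -148/(-559/84) = -148*(-84/559) = 12432/559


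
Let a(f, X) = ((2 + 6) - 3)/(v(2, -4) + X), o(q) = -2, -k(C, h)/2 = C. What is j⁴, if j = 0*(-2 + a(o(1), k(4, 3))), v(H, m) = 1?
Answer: 0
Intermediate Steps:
k(C, h) = -2*C
a(f, X) = 5/(1 + X) (a(f, X) = ((2 + 6) - 3)/(1 + X) = (8 - 3)/(1 + X) = 5/(1 + X))
j = 0 (j = 0*(-2 + 5/(1 - 2*4)) = 0*(-2 + 5/(1 - 8)) = 0*(-2 + 5/(-7)) = 0*(-2 + 5*(-⅐)) = 0*(-2 - 5/7) = 0*(-19/7) = 0)
j⁴ = 0⁴ = 0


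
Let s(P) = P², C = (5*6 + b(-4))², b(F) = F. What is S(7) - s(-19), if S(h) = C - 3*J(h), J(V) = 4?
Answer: 303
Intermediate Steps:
C = 676 (C = (5*6 - 4)² = (30 - 4)² = 26² = 676)
S(h) = 664 (S(h) = 676 - 3*4 = 676 - 12 = 664)
S(7) - s(-19) = 664 - 1*(-19)² = 664 - 1*361 = 664 - 361 = 303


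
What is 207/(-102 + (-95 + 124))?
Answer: -207/73 ≈ -2.8356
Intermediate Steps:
207/(-102 + (-95 + 124)) = 207/(-102 + 29) = 207/(-73) = 207*(-1/73) = -207/73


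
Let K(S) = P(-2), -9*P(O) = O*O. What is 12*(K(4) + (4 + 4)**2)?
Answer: 2288/3 ≈ 762.67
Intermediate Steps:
P(O) = -O**2/9 (P(O) = -O*O/9 = -O**2/9)
K(S) = -4/9 (K(S) = -1/9*(-2)**2 = -1/9*4 = -4/9)
12*(K(4) + (4 + 4)**2) = 12*(-4/9 + (4 + 4)**2) = 12*(-4/9 + 8**2) = 12*(-4/9 + 64) = 12*(572/9) = 2288/3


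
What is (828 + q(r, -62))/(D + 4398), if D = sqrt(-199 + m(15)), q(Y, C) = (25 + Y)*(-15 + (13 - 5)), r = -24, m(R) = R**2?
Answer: 1805379/9671189 - 821*sqrt(26)/19342378 ≈ 0.18646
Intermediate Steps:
q(Y, C) = -175 - 7*Y (q(Y, C) = (25 + Y)*(-15 + 8) = (25 + Y)*(-7) = -175 - 7*Y)
D = sqrt(26) (D = sqrt(-199 + 15**2) = sqrt(-199 + 225) = sqrt(26) ≈ 5.0990)
(828 + q(r, -62))/(D + 4398) = (828 + (-175 - 7*(-24)))/(sqrt(26) + 4398) = (828 + (-175 + 168))/(4398 + sqrt(26)) = (828 - 7)/(4398 + sqrt(26)) = 821/(4398 + sqrt(26))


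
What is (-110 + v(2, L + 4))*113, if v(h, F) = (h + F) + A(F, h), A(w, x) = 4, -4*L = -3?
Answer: -44861/4 ≈ -11215.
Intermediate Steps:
L = ¾ (L = -¼*(-3) = ¾ ≈ 0.75000)
v(h, F) = 4 + F + h (v(h, F) = (h + F) + 4 = (F + h) + 4 = 4 + F + h)
(-110 + v(2, L + 4))*113 = (-110 + (4 + (¾ + 4) + 2))*113 = (-110 + (4 + 19/4 + 2))*113 = (-110 + 43/4)*113 = -397/4*113 = -44861/4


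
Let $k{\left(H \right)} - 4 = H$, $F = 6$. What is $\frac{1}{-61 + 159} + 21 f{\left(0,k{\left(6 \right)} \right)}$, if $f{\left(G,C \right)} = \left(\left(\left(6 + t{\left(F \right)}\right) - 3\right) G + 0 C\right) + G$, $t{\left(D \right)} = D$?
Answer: $\frac{1}{98} \approx 0.010204$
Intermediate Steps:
$k{\left(H \right)} = 4 + H$
$f{\left(G,C \right)} = 10 G$ ($f{\left(G,C \right)} = \left(\left(\left(6 + 6\right) - 3\right) G + 0 C\right) + G = \left(\left(12 - 3\right) G + 0\right) + G = \left(9 G + 0\right) + G = 9 G + G = 10 G$)
$\frac{1}{-61 + 159} + 21 f{\left(0,k{\left(6 \right)} \right)} = \frac{1}{-61 + 159} + 21 \cdot 10 \cdot 0 = \frac{1}{98} + 21 \cdot 0 = \frac{1}{98} + 0 = \frac{1}{98}$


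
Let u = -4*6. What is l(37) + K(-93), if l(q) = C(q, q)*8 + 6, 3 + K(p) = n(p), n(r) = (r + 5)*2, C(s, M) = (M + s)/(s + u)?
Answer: -1657/13 ≈ -127.46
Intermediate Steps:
u = -24
C(s, M) = (M + s)/(-24 + s) (C(s, M) = (M + s)/(s - 24) = (M + s)/(-24 + s))
n(r) = 10 + 2*r (n(r) = (5 + r)*2 = 10 + 2*r)
K(p) = 7 + 2*p (K(p) = -3 + (10 + 2*p) = 7 + 2*p)
l(q) = 6 + 16*q/(-24 + q) (l(q) = ((q + q)/(-24 + q))*8 + 6 = ((2*q)/(-24 + q))*8 + 6 = (2*q/(-24 + q))*8 + 6 = 16*q/(-24 + q) + 6 = 6 + 16*q/(-24 + q))
l(37) + K(-93) = 2*(-72 + 11*37)/(-24 + 37) + (7 + 2*(-93)) = 2*(-72 + 407)/13 + (7 - 186) = 2*(1/13)*335 - 179 = 670/13 - 179 = -1657/13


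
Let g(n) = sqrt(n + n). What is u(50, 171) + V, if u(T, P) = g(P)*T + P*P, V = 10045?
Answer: 39286 + 150*sqrt(38) ≈ 40211.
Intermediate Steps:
g(n) = sqrt(2)*sqrt(n) (g(n) = sqrt(2*n) = sqrt(2)*sqrt(n))
u(T, P) = P**2 + T*sqrt(2)*sqrt(P) (u(T, P) = (sqrt(2)*sqrt(P))*T + P*P = T*sqrt(2)*sqrt(P) + P**2 = P**2 + T*sqrt(2)*sqrt(P))
u(50, 171) + V = (171**2 + 50*sqrt(2)*sqrt(171)) + 10045 = (29241 + 50*sqrt(2)*(3*sqrt(19))) + 10045 = (29241 + 150*sqrt(38)) + 10045 = 39286 + 150*sqrt(38)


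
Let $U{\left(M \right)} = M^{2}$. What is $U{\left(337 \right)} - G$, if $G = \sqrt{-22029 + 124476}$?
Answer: $113569 - 3 \sqrt{11383} \approx 1.1325 \cdot 10^{5}$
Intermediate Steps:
$G = 3 \sqrt{11383}$ ($G = \sqrt{102447} = 3 \sqrt{11383} \approx 320.07$)
$U{\left(337 \right)} - G = 337^{2} - 3 \sqrt{11383} = 113569 - 3 \sqrt{11383}$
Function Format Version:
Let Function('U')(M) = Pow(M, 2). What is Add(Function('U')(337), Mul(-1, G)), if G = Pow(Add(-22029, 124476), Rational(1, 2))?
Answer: Add(113569, Mul(-3, Pow(11383, Rational(1, 2)))) ≈ 1.1325e+5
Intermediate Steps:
G = Mul(3, Pow(11383, Rational(1, 2))) (G = Pow(102447, Rational(1, 2)) = Mul(3, Pow(11383, Rational(1, 2))) ≈ 320.07)
Add(Function('U')(337), Mul(-1, G)) = Add(Pow(337, 2), Mul(-1, Mul(3, Pow(11383, Rational(1, 2))))) = Add(113569, Mul(-3, Pow(11383, Rational(1, 2))))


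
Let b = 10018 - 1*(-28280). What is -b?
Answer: -38298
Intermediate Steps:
b = 38298 (b = 10018 + 28280 = 38298)
-b = -1*38298 = -38298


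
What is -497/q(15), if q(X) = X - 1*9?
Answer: -497/6 ≈ -82.833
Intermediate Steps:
q(X) = -9 + X (q(X) = X - 9 = -9 + X)
-497/q(15) = -497/(-9 + 15) = -497/6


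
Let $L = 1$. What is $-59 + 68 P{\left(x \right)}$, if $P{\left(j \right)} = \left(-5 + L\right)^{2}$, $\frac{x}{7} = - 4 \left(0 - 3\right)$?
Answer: $1029$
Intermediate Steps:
$x = 84$ ($x = 7 \left(- 4 \left(0 - 3\right)\right) = 7 \left(\left(-4\right) \left(-3\right)\right) = 7 \cdot 12 = 84$)
$P{\left(j \right)} = 16$ ($P{\left(j \right)} = \left(-5 + 1\right)^{2} = \left(-4\right)^{2} = 16$)
$-59 + 68 P{\left(x \right)} = -59 + 68 \cdot 16 = -59 + 1088 = 1029$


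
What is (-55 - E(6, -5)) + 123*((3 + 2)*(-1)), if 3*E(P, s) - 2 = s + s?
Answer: -2002/3 ≈ -667.33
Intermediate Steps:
E(P, s) = ⅔ + 2*s/3 (E(P, s) = ⅔ + (s + s)/3 = ⅔ + (2*s)/3 = ⅔ + 2*s/3)
(-55 - E(6, -5)) + 123*((3 + 2)*(-1)) = (-55 - (⅔ + (⅔)*(-5))) + 123*((3 + 2)*(-1)) = (-55 - (⅔ - 10/3)) + 123*(5*(-1)) = (-55 - 1*(-8/3)) + 123*(-5) = (-55 + 8/3) - 615 = -157/3 - 615 = -2002/3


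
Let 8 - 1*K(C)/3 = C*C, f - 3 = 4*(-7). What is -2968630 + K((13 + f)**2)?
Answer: -3030814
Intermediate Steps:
f = -25 (f = 3 + 4*(-7) = 3 - 28 = -25)
K(C) = 24 - 3*C**2 (K(C) = 24 - 3*C*C = 24 - 3*C**2)
-2968630 + K((13 + f)**2) = -2968630 + (24 - 3*(13 - 25)**4) = -2968630 + (24 - 3*((-12)**2)**2) = -2968630 + (24 - 3*144**2) = -2968630 + (24 - 3*20736) = -2968630 + (24 - 62208) = -2968630 - 62184 = -3030814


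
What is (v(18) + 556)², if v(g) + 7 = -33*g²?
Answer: 102880449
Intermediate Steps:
v(g) = -7 - 33*g²
(v(18) + 556)² = ((-7 - 33*18²) + 556)² = ((-7 - 33*324) + 556)² = ((-7 - 10692) + 556)² = (-10699 + 556)² = (-10143)² = 102880449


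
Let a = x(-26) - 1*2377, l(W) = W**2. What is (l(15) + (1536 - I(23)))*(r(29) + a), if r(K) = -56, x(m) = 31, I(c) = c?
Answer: -4174676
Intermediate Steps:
a = -2346 (a = 31 - 1*2377 = 31 - 2377 = -2346)
(l(15) + (1536 - I(23)))*(r(29) + a) = (15**2 + (1536 - 1*23))*(-56 - 2346) = (225 + (1536 - 23))*(-2402) = (225 + 1513)*(-2402) = 1738*(-2402) = -4174676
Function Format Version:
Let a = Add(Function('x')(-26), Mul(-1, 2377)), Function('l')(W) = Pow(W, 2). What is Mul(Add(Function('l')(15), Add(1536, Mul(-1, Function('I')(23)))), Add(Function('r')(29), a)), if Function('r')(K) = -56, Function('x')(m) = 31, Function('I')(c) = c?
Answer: -4174676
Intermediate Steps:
a = -2346 (a = Add(31, Mul(-1, 2377)) = Add(31, -2377) = -2346)
Mul(Add(Function('l')(15), Add(1536, Mul(-1, Function('I')(23)))), Add(Function('r')(29), a)) = Mul(Add(Pow(15, 2), Add(1536, Mul(-1, 23))), Add(-56, -2346)) = Mul(Add(225, Add(1536, -23)), -2402) = Mul(Add(225, 1513), -2402) = Mul(1738, -2402) = -4174676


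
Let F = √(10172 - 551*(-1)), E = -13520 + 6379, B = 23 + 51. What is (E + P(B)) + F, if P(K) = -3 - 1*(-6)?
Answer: -7138 + √10723 ≈ -7034.4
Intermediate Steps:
B = 74
P(K) = 3 (P(K) = -3 + 6 = 3)
E = -7141
F = √10723 (F = √(10172 + 551) = √10723 ≈ 103.55)
(E + P(B)) + F = (-7141 + 3) + √10723 = -7138 + √10723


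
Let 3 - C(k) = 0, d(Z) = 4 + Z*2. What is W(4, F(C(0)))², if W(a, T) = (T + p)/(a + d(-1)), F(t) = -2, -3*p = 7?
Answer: 169/324 ≈ 0.52160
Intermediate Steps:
p = -7/3 (p = -⅓*7 = -7/3 ≈ -2.3333)
d(Z) = 4 + 2*Z
C(k) = 3 (C(k) = 3 - 1*0 = 3 + 0 = 3)
W(a, T) = (-7/3 + T)/(2 + a) (W(a, T) = (T - 7/3)/(a + (4 + 2*(-1))) = (-7/3 + T)/(a + (4 - 2)) = (-7/3 + T)/(a + 2) = (-7/3 + T)/(2 + a))
W(4, F(C(0)))² = ((-7/3 - 2)/(2 + 4))² = (-13/3/6)² = ((⅙)*(-13/3))² = (-13/18)² = 169/324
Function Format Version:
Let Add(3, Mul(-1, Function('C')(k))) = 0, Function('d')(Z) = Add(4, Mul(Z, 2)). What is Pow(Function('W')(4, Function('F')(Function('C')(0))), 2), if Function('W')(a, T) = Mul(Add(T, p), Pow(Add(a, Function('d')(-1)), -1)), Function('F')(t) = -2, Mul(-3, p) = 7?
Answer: Rational(169, 324) ≈ 0.52160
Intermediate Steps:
p = Rational(-7, 3) (p = Mul(Rational(-1, 3), 7) = Rational(-7, 3) ≈ -2.3333)
Function('d')(Z) = Add(4, Mul(2, Z))
Function('C')(k) = 3 (Function('C')(k) = Add(3, Mul(-1, 0)) = Add(3, 0) = 3)
Function('W')(a, T) = Mul(Pow(Add(2, a), -1), Add(Rational(-7, 3), T)) (Function('W')(a, T) = Mul(Add(T, Rational(-7, 3)), Pow(Add(a, Add(4, Mul(2, -1))), -1)) = Mul(Add(Rational(-7, 3), T), Pow(Add(a, Add(4, -2)), -1)) = Mul(Add(Rational(-7, 3), T), Pow(Add(a, 2), -1)) = Mul(Add(Rational(-7, 3), T), Pow(Add(2, a), -1)) = Mul(Pow(Add(2, a), -1), Add(Rational(-7, 3), T)))
Pow(Function('W')(4, Function('F')(Function('C')(0))), 2) = Pow(Mul(Pow(Add(2, 4), -1), Add(Rational(-7, 3), -2)), 2) = Pow(Mul(Pow(6, -1), Rational(-13, 3)), 2) = Pow(Mul(Rational(1, 6), Rational(-13, 3)), 2) = Pow(Rational(-13, 18), 2) = Rational(169, 324)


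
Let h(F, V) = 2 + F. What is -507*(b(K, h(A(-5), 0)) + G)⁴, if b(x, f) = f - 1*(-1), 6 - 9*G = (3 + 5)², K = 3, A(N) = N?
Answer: -5638207744/2187 ≈ -2.5781e+6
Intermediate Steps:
G = -58/9 (G = ⅔ - (3 + 5)²/9 = ⅔ - ⅑*8² = ⅔ - ⅑*64 = ⅔ - 64/9 = -58/9 ≈ -6.4444)
b(x, f) = 1 + f (b(x, f) = f + 1 = 1 + f)
-507*(b(K, h(A(-5), 0)) + G)⁴ = -507*((1 + (2 - 5)) - 58/9)⁴ = -507*((1 - 3) - 58/9)⁴ = -507*(-2 - 58/9)⁴ = -507*((-76/9)²)² = -507*(5776/81)² = -507*33362176/6561 = -5638207744/2187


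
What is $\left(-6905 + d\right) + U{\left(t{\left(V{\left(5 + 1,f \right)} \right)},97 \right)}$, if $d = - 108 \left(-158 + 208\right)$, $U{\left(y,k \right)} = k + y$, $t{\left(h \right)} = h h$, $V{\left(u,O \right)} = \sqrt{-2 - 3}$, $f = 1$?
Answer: $-12213$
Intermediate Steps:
$V{\left(u,O \right)} = i \sqrt{5}$ ($V{\left(u,O \right)} = \sqrt{-5} = i \sqrt{5}$)
$t{\left(h \right)} = h^{2}$
$d = -5400$ ($d = \left(-108\right) 50 = -5400$)
$\left(-6905 + d\right) + U{\left(t{\left(V{\left(5 + 1,f \right)} \right)},97 \right)} = \left(-6905 - 5400\right) + \left(97 + \left(i \sqrt{5}\right)^{2}\right) = -12305 + \left(97 - 5\right) = -12305 + 92 = -12213$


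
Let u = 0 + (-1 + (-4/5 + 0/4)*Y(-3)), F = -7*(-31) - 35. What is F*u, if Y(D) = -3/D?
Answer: -1638/5 ≈ -327.60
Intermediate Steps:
F = 182 (F = 217 - 35 = 182)
u = -9/5 (u = 0 + (-1 + (-4/5 + 0/4)*(-3/(-3))) = 0 + (-1 + (-4*1/5 + 0*(1/4))*(-3*(-1/3))) = 0 + (-1 + (-4/5 + 0)*1) = 0 + (-1 - 4/5*1) = 0 + (-1 - 4/5) = 0 - 9/5 = -9/5 ≈ -1.8000)
F*u = 182*(-9/5) = -1638/5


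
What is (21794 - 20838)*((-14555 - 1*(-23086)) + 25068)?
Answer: 32120644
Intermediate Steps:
(21794 - 20838)*((-14555 - 1*(-23086)) + 25068) = 956*((-14555 + 23086) + 25068) = 956*(8531 + 25068) = 956*33599 = 32120644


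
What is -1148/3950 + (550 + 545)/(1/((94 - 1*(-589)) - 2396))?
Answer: -3704577199/1975 ≈ -1.8757e+6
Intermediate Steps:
-1148/3950 + (550 + 545)/(1/((94 - 1*(-589)) - 2396)) = -1148*1/3950 + 1095/(1/((94 + 589) - 2396)) = -574/1975 + 1095/(1/(683 - 2396)) = -574/1975 + 1095/(1/(-1713)) = -574/1975 + 1095/(-1/1713) = -574/1975 + 1095*(-1713) = -574/1975 - 1875735 = -3704577199/1975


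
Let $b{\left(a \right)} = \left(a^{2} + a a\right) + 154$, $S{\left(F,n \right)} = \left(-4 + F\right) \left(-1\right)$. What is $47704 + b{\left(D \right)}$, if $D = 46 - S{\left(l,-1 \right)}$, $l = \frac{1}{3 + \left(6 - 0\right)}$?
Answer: $\frac{4163780}{81} \approx 51405.0$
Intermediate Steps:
$l = \frac{1}{9}$ ($l = \frac{1}{3 + \left(6 + 0\right)} = \frac{1}{3 + 6} = \frac{1}{9} \approx 0.11111$)
$S{\left(F,n \right)} = 4 - F$
$D = \frac{379}{9}$ ($D = 46 - \left(4 - \frac{1}{9}\right) = 46 - \frac{35}{9} = \frac{379}{9} \approx 42.111$)
$b{\left(a \right)} = 154 + 2 a^{2}$ ($b{\left(a \right)} = \left(a^{2} + a^{2}\right) + 154 = 2 a^{2} + 154 = 154 + 2 a^{2}$)
$47704 + b{\left(D \right)} = 47704 + \left(154 + 2 \left(\frac{379}{9}\right)^{2}\right) = 47704 + \left(154 + 2 \cdot \frac{143641}{81}\right) = 47704 + \left(154 + \frac{287282}{81}\right) = 47704 + \frac{299756}{81} = \frac{4163780}{81}$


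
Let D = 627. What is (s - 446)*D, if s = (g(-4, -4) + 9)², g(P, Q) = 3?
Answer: -189354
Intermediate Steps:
s = 144 (s = (3 + 9)² = 12² = 144)
(s - 446)*D = (144 - 446)*627 = -302*627 = -189354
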